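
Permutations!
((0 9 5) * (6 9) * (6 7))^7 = ((0 7 6 9 5))^7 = (0 6 5 7 9)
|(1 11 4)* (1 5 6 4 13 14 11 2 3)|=|(1 2 3)(4 5 6)(11 13 14)|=3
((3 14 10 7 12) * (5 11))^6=(3 14 10 7 12)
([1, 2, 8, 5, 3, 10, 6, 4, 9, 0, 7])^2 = (0 2 9 1 8)(3 10 4 5 7)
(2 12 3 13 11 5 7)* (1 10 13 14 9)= (1 10 13 11 5 7 2 12 3 14 9)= [0, 10, 12, 14, 4, 7, 6, 2, 8, 1, 13, 5, 3, 11, 9]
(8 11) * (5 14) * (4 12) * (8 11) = [0, 1, 2, 3, 12, 14, 6, 7, 8, 9, 10, 11, 4, 13, 5] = (4 12)(5 14)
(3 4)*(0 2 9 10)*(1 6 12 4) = (0 2 9 10)(1 6 12 4 3) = [2, 6, 9, 1, 3, 5, 12, 7, 8, 10, 0, 11, 4]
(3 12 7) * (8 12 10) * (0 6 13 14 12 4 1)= (0 6 13 14 12 7 3 10 8 4 1)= [6, 0, 2, 10, 1, 5, 13, 3, 4, 9, 8, 11, 7, 14, 12]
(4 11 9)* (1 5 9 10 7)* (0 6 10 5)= [6, 0, 2, 3, 11, 9, 10, 1, 8, 4, 7, 5]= (0 6 10 7 1)(4 11 5 9)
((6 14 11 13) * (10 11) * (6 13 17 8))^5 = (6 8 17 11 10 14)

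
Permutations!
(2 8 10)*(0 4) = (0 4)(2 8 10) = [4, 1, 8, 3, 0, 5, 6, 7, 10, 9, 2]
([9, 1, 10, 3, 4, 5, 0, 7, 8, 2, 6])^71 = (0 9 2 10 6)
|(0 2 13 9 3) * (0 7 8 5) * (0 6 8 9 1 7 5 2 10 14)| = |(0 10 14)(1 7 9 3 5 6 8 2 13)| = 9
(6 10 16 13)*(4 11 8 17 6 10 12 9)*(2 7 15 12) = (2 7 15 12 9 4 11 8 17 6)(10 16 13) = [0, 1, 7, 3, 11, 5, 2, 15, 17, 4, 16, 8, 9, 10, 14, 12, 13, 6]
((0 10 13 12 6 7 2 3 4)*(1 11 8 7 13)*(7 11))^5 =((0 10 1 7 2 3 4)(6 13 12)(8 11))^5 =(0 3 7 10 4 2 1)(6 12 13)(8 11)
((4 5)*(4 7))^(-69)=(7)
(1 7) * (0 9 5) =(0 9 5)(1 7) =[9, 7, 2, 3, 4, 0, 6, 1, 8, 5]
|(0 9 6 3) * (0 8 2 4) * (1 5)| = |(0 9 6 3 8 2 4)(1 5)| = 14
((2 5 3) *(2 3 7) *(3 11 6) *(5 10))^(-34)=(2 5)(3 6 11)(7 10)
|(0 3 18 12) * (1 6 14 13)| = 4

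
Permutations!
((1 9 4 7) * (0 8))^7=(0 8)(1 7 4 9)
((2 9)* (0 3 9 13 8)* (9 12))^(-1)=(0 8 13 2 9 12 3)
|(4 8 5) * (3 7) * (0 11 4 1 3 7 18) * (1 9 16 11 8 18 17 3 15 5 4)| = 12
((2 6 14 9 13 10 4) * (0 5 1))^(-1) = ((0 5 1)(2 6 14 9 13 10 4))^(-1) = (0 1 5)(2 4 10 13 9 14 6)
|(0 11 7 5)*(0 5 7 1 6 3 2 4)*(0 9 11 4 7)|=|(0 4 9 11 1 6 3 2 7)|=9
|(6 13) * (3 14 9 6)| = 5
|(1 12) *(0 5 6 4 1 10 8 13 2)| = |(0 5 6 4 1 12 10 8 13 2)| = 10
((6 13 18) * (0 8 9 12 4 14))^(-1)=(0 14 4 12 9 8)(6 18 13)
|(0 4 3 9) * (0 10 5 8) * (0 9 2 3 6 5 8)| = |(0 4 6 5)(2 3)(8 9 10)| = 12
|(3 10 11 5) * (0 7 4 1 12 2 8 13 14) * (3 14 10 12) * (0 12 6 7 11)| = |(0 11 5 14 12 2 8 13 10)(1 3 6 7 4)| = 45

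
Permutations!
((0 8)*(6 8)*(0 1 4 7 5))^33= ((0 6 8 1 4 7 5))^33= (0 7 1 6 5 4 8)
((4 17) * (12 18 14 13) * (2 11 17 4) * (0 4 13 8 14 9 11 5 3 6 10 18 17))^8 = (0 6 12 9 5 4 10 17 11 3 13 18 2)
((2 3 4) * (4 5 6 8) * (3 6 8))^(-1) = (2 4 8 5 3 6) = ((2 6 3 5 8 4))^(-1)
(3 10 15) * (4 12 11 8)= (3 10 15)(4 12 11 8)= [0, 1, 2, 10, 12, 5, 6, 7, 4, 9, 15, 8, 11, 13, 14, 3]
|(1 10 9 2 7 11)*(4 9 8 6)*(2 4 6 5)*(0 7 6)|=18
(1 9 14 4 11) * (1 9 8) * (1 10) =[0, 8, 2, 3, 11, 5, 6, 7, 10, 14, 1, 9, 12, 13, 4] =(1 8 10)(4 11 9 14)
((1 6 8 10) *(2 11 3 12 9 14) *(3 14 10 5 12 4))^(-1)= ((1 6 8 5 12 9 10)(2 11 14)(3 4))^(-1)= (1 10 9 12 5 8 6)(2 14 11)(3 4)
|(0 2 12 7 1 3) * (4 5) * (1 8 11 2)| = 30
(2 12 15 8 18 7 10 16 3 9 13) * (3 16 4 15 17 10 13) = [0, 1, 12, 9, 15, 5, 6, 13, 18, 3, 4, 11, 17, 2, 14, 8, 16, 10, 7] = (2 12 17 10 4 15 8 18 7 13)(3 9)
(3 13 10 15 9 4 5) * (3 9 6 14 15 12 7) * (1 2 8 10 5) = (1 2 8 10 12 7 3 13 5 9 4)(6 14 15) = [0, 2, 8, 13, 1, 9, 14, 3, 10, 4, 12, 11, 7, 5, 15, 6]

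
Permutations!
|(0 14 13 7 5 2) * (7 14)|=4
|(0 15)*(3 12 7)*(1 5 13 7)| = |(0 15)(1 5 13 7 3 12)| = 6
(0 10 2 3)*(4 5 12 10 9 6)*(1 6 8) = [9, 6, 3, 0, 5, 12, 4, 7, 1, 8, 2, 11, 10] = (0 9 8 1 6 4 5 12 10 2 3)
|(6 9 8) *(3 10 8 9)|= |(3 10 8 6)|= 4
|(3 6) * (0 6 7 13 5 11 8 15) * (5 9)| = 10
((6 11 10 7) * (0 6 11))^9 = ((0 6)(7 11 10))^9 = (11)(0 6)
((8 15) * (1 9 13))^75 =((1 9 13)(8 15))^75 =(8 15)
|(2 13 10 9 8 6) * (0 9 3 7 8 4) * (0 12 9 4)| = 28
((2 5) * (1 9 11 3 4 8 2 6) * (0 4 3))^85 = (0 5 11 2 9 8 1 4 6)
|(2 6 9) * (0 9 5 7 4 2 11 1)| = 20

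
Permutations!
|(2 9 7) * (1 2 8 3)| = |(1 2 9 7 8 3)| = 6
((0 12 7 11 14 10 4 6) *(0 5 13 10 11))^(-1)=((0 12 7)(4 6 5 13 10)(11 14))^(-1)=(0 7 12)(4 10 13 5 6)(11 14)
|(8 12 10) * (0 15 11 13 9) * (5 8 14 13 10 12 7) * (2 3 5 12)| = |(0 15 11 10 14 13 9)(2 3 5 8 7 12)| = 42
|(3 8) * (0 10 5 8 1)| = |(0 10 5 8 3 1)| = 6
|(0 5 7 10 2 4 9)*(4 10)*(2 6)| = 15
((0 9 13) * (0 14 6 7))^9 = ((0 9 13 14 6 7))^9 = (0 14)(6 9)(7 13)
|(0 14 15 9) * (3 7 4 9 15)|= 6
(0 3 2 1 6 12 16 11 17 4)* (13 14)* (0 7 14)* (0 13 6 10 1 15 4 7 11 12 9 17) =(0 3 2 15 4 11)(1 10)(6 9 17 7 14)(12 16) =[3, 10, 15, 2, 11, 5, 9, 14, 8, 17, 1, 0, 16, 13, 6, 4, 12, 7]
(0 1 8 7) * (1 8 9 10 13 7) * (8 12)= (0 12 8 1 9 10 13 7)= [12, 9, 2, 3, 4, 5, 6, 0, 1, 10, 13, 11, 8, 7]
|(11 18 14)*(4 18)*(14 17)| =5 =|(4 18 17 14 11)|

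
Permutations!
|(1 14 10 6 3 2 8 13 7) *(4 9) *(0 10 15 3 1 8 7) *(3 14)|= |(0 10 6 1 3 2 7 8 13)(4 9)(14 15)|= 18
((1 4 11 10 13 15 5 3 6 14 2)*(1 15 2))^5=((1 4 11 10 13 2 15 5 3 6 14))^5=(1 2 14 13 6 10 3 11 5 4 15)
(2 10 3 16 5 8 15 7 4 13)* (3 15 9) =(2 10 15 7 4 13)(3 16 5 8 9) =[0, 1, 10, 16, 13, 8, 6, 4, 9, 3, 15, 11, 12, 2, 14, 7, 5]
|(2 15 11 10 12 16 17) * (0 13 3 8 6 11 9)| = 13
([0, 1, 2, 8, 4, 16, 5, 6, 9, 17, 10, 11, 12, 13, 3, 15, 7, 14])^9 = [0, 1, 2, 14, 4, 16, 5, 6, 3, 8, 10, 11, 12, 13, 17, 15, 7, 9]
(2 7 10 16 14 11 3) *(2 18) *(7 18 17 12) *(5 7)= (2 18)(3 17 12 5 7 10 16 14 11)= [0, 1, 18, 17, 4, 7, 6, 10, 8, 9, 16, 3, 5, 13, 11, 15, 14, 12, 2]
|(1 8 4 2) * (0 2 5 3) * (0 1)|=|(0 2)(1 8 4 5 3)|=10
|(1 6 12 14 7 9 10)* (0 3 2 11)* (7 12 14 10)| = |(0 3 2 11)(1 6 14 12 10)(7 9)| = 20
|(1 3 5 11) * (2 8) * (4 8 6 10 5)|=|(1 3 4 8 2 6 10 5 11)|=9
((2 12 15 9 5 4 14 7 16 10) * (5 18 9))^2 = ((2 12 15 5 4 14 7 16 10)(9 18))^2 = (18)(2 15 4 7 10 12 5 14 16)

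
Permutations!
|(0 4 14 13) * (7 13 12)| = 6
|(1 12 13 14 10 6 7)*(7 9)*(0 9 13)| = 20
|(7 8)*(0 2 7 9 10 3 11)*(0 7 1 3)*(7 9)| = 14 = |(0 2 1 3 11 9 10)(7 8)|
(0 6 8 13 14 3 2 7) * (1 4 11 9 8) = (0 6 1 4 11 9 8 13 14 3 2 7) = [6, 4, 7, 2, 11, 5, 1, 0, 13, 8, 10, 9, 12, 14, 3]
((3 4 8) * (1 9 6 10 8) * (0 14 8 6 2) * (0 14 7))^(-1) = ((0 7)(1 9 2 14 8 3 4)(6 10))^(-1) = (0 7)(1 4 3 8 14 2 9)(6 10)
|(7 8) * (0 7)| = 3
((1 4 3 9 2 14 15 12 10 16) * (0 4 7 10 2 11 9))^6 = ((0 4 3)(1 7 10 16)(2 14 15 12)(9 11))^6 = (1 10)(2 15)(7 16)(12 14)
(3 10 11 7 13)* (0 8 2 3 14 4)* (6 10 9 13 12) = (0 8 2 3 9 13 14 4)(6 10 11 7 12) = [8, 1, 3, 9, 0, 5, 10, 12, 2, 13, 11, 7, 6, 14, 4]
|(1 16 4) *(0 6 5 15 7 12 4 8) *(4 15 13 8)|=|(0 6 5 13 8)(1 16 4)(7 12 15)|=15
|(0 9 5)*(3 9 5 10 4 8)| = |(0 5)(3 9 10 4 8)| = 10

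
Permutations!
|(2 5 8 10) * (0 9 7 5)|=|(0 9 7 5 8 10 2)|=7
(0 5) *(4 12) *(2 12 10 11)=(0 5)(2 12 4 10 11)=[5, 1, 12, 3, 10, 0, 6, 7, 8, 9, 11, 2, 4]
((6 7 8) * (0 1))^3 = ((0 1)(6 7 8))^3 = (8)(0 1)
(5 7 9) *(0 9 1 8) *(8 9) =(0 8)(1 9 5 7) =[8, 9, 2, 3, 4, 7, 6, 1, 0, 5]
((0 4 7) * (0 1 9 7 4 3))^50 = (1 7 9)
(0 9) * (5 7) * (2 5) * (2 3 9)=(0 2 5 7 3 9)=[2, 1, 5, 9, 4, 7, 6, 3, 8, 0]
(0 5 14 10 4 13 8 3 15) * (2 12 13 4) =(0 5 14 10 2 12 13 8 3 15) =[5, 1, 12, 15, 4, 14, 6, 7, 3, 9, 2, 11, 13, 8, 10, 0]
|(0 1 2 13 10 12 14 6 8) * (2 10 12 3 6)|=|(0 1 10 3 6 8)(2 13 12 14)|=12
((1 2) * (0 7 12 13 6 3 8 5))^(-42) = ((0 7 12 13 6 3 8 5)(1 2))^(-42) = (0 8 6 12)(3 13 7 5)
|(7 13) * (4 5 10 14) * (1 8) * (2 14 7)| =14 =|(1 8)(2 14 4 5 10 7 13)|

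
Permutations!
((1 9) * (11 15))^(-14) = (15)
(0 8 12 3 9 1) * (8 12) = (0 12 3 9 1) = [12, 0, 2, 9, 4, 5, 6, 7, 8, 1, 10, 11, 3]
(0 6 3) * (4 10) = (0 6 3)(4 10) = [6, 1, 2, 0, 10, 5, 3, 7, 8, 9, 4]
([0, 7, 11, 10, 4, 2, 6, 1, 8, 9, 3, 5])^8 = (2 5 11)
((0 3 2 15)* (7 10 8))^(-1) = (0 15 2 3)(7 8 10)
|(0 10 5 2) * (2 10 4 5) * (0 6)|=6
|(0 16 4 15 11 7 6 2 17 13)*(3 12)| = |(0 16 4 15 11 7 6 2 17 13)(3 12)| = 10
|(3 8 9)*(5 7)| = |(3 8 9)(5 7)| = 6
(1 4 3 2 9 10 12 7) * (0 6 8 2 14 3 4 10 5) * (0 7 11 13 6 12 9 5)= (0 12 11 13 6 8 2 5 7 1 10 9)(3 14)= [12, 10, 5, 14, 4, 7, 8, 1, 2, 0, 9, 13, 11, 6, 3]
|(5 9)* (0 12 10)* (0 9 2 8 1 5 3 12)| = |(1 5 2 8)(3 12 10 9)| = 4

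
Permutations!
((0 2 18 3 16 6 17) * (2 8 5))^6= (0 16 2)(3 5 17)(6 18 8)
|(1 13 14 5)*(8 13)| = 5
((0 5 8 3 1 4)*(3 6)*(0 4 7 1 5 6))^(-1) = (0 8 5 3 6)(1 7)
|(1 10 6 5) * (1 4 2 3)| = 7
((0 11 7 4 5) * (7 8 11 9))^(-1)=(0 5 4 7 9)(8 11)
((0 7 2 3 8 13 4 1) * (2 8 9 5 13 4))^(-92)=((0 7 8 4 1)(2 3 9 5 13))^(-92)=(0 4 7 1 8)(2 5 3 13 9)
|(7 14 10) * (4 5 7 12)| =|(4 5 7 14 10 12)| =6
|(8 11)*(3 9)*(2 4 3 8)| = 6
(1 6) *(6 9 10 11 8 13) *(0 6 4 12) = (0 6 1 9 10 11 8 13 4 12) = [6, 9, 2, 3, 12, 5, 1, 7, 13, 10, 11, 8, 0, 4]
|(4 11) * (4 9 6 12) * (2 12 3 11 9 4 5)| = 15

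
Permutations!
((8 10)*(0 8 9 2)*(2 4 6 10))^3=((0 8 2)(4 6 10 9))^3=(4 9 10 6)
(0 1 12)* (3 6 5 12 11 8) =(0 1 11 8 3 6 5 12) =[1, 11, 2, 6, 4, 12, 5, 7, 3, 9, 10, 8, 0]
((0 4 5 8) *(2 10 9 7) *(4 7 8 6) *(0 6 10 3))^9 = ((0 7 2 3)(4 5 10 9 8 6))^9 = (0 7 2 3)(4 9)(5 8)(6 10)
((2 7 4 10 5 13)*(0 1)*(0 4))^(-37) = (0 10 2 1 5 7 4 13) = ((0 1 4 10 5 13 2 7))^(-37)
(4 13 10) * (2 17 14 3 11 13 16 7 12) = [0, 1, 17, 11, 16, 5, 6, 12, 8, 9, 4, 13, 2, 10, 3, 15, 7, 14] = (2 17 14 3 11 13 10 4 16 7 12)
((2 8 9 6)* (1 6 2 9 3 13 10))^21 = ((1 6 9 2 8 3 13 10))^21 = (1 3 9 10 8 6 13 2)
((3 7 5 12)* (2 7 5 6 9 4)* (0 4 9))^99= ((0 4 2 7 6)(3 5 12))^99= (12)(0 6 7 2 4)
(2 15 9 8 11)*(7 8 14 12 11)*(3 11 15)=(2 3 11)(7 8)(9 14 12 15)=[0, 1, 3, 11, 4, 5, 6, 8, 7, 14, 10, 2, 15, 13, 12, 9]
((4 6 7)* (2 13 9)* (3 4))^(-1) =((2 13 9)(3 4 6 7))^(-1) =(2 9 13)(3 7 6 4)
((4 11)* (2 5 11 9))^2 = (2 11 9 5 4)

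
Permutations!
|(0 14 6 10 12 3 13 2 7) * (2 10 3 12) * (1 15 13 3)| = |(0 14 6 1 15 13 10 2 7)| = 9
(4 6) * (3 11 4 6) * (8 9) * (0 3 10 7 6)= (0 3 11 4 10 7 6)(8 9)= [3, 1, 2, 11, 10, 5, 0, 6, 9, 8, 7, 4]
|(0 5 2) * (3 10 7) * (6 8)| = |(0 5 2)(3 10 7)(6 8)| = 6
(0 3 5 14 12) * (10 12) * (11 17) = [3, 1, 2, 5, 4, 14, 6, 7, 8, 9, 12, 17, 0, 13, 10, 15, 16, 11] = (0 3 5 14 10 12)(11 17)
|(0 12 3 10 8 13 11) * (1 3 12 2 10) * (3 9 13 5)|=10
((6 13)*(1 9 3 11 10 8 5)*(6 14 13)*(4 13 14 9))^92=(14)(1 13 3 10 5 4 9 11 8)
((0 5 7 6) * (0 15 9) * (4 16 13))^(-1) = (0 9 15 6 7 5)(4 13 16)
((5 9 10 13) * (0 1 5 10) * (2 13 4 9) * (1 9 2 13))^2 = (1 13 4)(2 5 10)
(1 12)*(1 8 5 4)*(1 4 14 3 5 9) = [0, 12, 2, 5, 4, 14, 6, 7, 9, 1, 10, 11, 8, 13, 3] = (1 12 8 9)(3 5 14)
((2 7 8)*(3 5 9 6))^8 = ((2 7 8)(3 5 9 6))^8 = (9)(2 8 7)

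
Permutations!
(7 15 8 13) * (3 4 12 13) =[0, 1, 2, 4, 12, 5, 6, 15, 3, 9, 10, 11, 13, 7, 14, 8] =(3 4 12 13 7 15 8)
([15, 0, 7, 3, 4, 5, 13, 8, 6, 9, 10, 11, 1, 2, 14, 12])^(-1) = (0 1 12 15)(2 13 6 8 7)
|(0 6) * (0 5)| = 3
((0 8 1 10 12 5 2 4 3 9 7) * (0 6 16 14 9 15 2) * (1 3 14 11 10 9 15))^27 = (0 1 6 10)(2 15 14 4)(3 7 11 5)(8 9 16 12)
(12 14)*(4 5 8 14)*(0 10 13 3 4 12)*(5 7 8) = (0 10 13 3 4 7 8 14) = [10, 1, 2, 4, 7, 5, 6, 8, 14, 9, 13, 11, 12, 3, 0]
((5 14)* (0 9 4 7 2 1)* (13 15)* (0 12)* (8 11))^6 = (15)(0 12 1 2 7 4 9)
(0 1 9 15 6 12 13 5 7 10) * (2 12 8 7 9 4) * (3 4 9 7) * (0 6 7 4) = (0 1 9 15 7 10 6 8 3)(2 12 13 5 4) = [1, 9, 12, 0, 2, 4, 8, 10, 3, 15, 6, 11, 13, 5, 14, 7]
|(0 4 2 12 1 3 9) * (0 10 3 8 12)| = 3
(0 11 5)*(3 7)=(0 11 5)(3 7)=[11, 1, 2, 7, 4, 0, 6, 3, 8, 9, 10, 5]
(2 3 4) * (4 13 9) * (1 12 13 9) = (1 12 13)(2 3 9 4) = [0, 12, 3, 9, 2, 5, 6, 7, 8, 4, 10, 11, 13, 1]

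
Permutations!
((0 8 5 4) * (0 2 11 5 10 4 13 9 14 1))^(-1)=(0 1 14 9 13 5 11 2 4 10 8)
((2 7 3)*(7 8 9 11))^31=((2 8 9 11 7 3))^31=(2 8 9 11 7 3)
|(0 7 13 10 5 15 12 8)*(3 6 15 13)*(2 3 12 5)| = 28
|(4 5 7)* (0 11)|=6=|(0 11)(4 5 7)|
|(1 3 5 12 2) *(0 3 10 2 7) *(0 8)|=6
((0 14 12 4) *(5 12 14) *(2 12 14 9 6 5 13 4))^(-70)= ((0 13 4)(2 12)(5 14 9 6))^(-70)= (0 4 13)(5 9)(6 14)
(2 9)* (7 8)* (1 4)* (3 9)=(1 4)(2 3 9)(7 8)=[0, 4, 3, 9, 1, 5, 6, 8, 7, 2]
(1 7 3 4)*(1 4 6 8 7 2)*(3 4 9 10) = (1 2)(3 6 8 7 4 9 10) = [0, 2, 1, 6, 9, 5, 8, 4, 7, 10, 3]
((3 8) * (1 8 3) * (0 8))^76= (0 8 1)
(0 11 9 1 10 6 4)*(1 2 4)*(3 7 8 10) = (0 11 9 2 4)(1 3 7 8 10 6) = [11, 3, 4, 7, 0, 5, 1, 8, 10, 2, 6, 9]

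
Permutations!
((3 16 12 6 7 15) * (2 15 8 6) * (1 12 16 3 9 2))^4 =(16)(2 15 9)(6 7 8)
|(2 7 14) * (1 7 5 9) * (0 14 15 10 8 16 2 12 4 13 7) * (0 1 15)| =|(0 14 12 4 13 7)(2 5 9 15 10 8 16)| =42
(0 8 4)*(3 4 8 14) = (0 14 3 4) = [14, 1, 2, 4, 0, 5, 6, 7, 8, 9, 10, 11, 12, 13, 3]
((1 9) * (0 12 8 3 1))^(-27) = ((0 12 8 3 1 9))^(-27) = (0 3)(1 12)(8 9)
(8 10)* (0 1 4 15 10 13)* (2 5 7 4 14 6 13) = (0 1 14 6 13)(2 5 7 4 15 10 8) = [1, 14, 5, 3, 15, 7, 13, 4, 2, 9, 8, 11, 12, 0, 6, 10]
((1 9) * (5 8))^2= (9)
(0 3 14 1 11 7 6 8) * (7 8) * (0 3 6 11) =(0 6 7 11 8 3 14 1) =[6, 0, 2, 14, 4, 5, 7, 11, 3, 9, 10, 8, 12, 13, 1]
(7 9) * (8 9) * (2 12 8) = [0, 1, 12, 3, 4, 5, 6, 2, 9, 7, 10, 11, 8] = (2 12 8 9 7)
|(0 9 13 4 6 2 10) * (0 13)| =10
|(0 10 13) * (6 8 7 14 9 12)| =6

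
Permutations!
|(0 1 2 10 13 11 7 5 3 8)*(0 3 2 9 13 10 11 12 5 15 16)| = |(0 1 9 13 12 5 2 11 7 15 16)(3 8)| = 22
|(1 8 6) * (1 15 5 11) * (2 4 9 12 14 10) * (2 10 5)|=11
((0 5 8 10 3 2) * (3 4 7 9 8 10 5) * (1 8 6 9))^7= ((0 3 2)(1 8 5 10 4 7)(6 9))^7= (0 3 2)(1 8 5 10 4 7)(6 9)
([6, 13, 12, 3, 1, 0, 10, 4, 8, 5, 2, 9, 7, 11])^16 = (0 12 13)(1 5 2)(4 9 10)(6 7 11)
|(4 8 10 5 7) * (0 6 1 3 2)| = 5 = |(0 6 1 3 2)(4 8 10 5 7)|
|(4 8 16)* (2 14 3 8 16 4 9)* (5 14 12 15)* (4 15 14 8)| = |(2 12 14 3 4 16 9)(5 8 15)| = 21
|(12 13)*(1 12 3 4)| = 5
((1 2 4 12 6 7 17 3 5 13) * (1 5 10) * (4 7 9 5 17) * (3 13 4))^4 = ((1 2 7 3 10)(4 12 6 9 5)(13 17))^4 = (17)(1 10 3 7 2)(4 5 9 6 12)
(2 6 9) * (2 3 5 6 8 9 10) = (2 8 9 3 5 6 10) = [0, 1, 8, 5, 4, 6, 10, 7, 9, 3, 2]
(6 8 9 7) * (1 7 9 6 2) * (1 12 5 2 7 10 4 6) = (1 10 4 6 8)(2 12 5) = [0, 10, 12, 3, 6, 2, 8, 7, 1, 9, 4, 11, 5]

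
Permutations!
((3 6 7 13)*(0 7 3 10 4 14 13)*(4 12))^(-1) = ((0 7)(3 6)(4 14 13 10 12))^(-1) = (0 7)(3 6)(4 12 10 13 14)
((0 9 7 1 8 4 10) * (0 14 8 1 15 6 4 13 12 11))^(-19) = (0 4 12 15 8 9 10 11 6 13 7 14)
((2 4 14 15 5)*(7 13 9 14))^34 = ((2 4 7 13 9 14 15 5))^34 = (2 7 9 15)(4 13 14 5)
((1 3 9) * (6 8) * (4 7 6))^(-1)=(1 9 3)(4 8 6 7)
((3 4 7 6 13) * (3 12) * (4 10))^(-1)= (3 12 13 6 7 4 10)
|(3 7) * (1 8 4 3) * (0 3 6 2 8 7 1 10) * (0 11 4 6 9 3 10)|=|(0 10 11 4 9 3 1 7)(2 8 6)|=24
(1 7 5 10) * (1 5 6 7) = (5 10)(6 7) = [0, 1, 2, 3, 4, 10, 7, 6, 8, 9, 5]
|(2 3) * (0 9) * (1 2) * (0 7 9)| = |(1 2 3)(7 9)| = 6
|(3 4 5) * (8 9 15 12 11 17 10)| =21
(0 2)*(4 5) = (0 2)(4 5) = [2, 1, 0, 3, 5, 4]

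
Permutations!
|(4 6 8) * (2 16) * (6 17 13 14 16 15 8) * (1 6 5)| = 24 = |(1 6 5)(2 15 8 4 17 13 14 16)|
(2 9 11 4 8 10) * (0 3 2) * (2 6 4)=(0 3 6 4 8 10)(2 9 11)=[3, 1, 9, 6, 8, 5, 4, 7, 10, 11, 0, 2]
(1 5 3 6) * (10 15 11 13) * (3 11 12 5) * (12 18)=[0, 3, 2, 6, 4, 11, 1, 7, 8, 9, 15, 13, 5, 10, 14, 18, 16, 17, 12]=(1 3 6)(5 11 13 10 15 18 12)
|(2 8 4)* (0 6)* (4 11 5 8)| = |(0 6)(2 4)(5 8 11)| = 6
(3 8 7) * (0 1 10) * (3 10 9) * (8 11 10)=(0 1 9 3 11 10)(7 8)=[1, 9, 2, 11, 4, 5, 6, 8, 7, 3, 0, 10]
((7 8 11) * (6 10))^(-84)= (11)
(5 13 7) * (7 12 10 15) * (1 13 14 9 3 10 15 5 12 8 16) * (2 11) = [0, 13, 11, 10, 4, 14, 6, 12, 16, 3, 5, 2, 15, 8, 9, 7, 1] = (1 13 8 16)(2 11)(3 10 5 14 9)(7 12 15)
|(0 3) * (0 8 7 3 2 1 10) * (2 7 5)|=8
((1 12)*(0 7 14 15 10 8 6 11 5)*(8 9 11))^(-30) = ((0 7 14 15 10 9 11 5)(1 12)(6 8))^(-30) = (0 14 10 11)(5 7 15 9)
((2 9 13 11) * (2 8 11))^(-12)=((2 9 13)(8 11))^(-12)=(13)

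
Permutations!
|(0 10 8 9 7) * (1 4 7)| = |(0 10 8 9 1 4 7)| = 7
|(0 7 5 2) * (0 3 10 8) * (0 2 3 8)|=|(0 7 5 3 10)(2 8)|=10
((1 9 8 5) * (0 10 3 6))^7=((0 10 3 6)(1 9 8 5))^7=(0 6 3 10)(1 5 8 9)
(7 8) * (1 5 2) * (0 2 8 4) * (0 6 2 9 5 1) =(0 9 5 8 7 4 6 2) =[9, 1, 0, 3, 6, 8, 2, 4, 7, 5]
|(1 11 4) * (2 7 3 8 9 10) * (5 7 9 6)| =15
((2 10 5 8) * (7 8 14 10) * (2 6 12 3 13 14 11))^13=((2 7 8 6 12 3 13 14 10 5 11))^13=(2 8 12 13 10 11 7 6 3 14 5)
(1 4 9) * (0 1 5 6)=(0 1 4 9 5 6)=[1, 4, 2, 3, 9, 6, 0, 7, 8, 5]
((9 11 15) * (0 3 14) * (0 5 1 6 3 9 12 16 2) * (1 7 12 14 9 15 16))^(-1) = (0 2 16 11 9 3 6 1 12 7 5 14 15)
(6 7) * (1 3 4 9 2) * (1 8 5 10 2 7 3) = (2 8 5 10)(3 4 9 7 6) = [0, 1, 8, 4, 9, 10, 3, 6, 5, 7, 2]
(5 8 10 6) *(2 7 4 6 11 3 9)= [0, 1, 7, 9, 6, 8, 5, 4, 10, 2, 11, 3]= (2 7 4 6 5 8 10 11 3 9)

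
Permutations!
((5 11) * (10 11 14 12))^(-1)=(5 11 10 12 14)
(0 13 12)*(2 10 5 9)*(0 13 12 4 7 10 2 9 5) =(0 12 13 4 7 10) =[12, 1, 2, 3, 7, 5, 6, 10, 8, 9, 0, 11, 13, 4]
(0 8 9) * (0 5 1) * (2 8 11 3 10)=[11, 0, 8, 10, 4, 1, 6, 7, 9, 5, 2, 3]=(0 11 3 10 2 8 9 5 1)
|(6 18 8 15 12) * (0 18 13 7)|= |(0 18 8 15 12 6 13 7)|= 8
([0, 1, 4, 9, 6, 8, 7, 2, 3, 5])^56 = (9)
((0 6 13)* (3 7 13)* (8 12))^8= (0 7 6 13 3)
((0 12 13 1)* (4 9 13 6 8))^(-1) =(0 1 13 9 4 8 6 12)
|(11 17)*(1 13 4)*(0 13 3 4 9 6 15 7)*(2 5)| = 6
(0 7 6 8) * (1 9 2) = (0 7 6 8)(1 9 2) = [7, 9, 1, 3, 4, 5, 8, 6, 0, 2]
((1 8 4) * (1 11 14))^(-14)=((1 8 4 11 14))^(-14)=(1 8 4 11 14)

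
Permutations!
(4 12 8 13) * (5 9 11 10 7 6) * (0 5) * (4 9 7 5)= [4, 1, 2, 3, 12, 7, 0, 6, 13, 11, 5, 10, 8, 9]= (0 4 12 8 13 9 11 10 5 7 6)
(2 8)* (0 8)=(0 8 2)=[8, 1, 0, 3, 4, 5, 6, 7, 2]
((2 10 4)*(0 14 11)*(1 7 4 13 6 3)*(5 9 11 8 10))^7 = (0 1)(2 10)(3 11)(4 8)(5 13)(6 9)(7 14)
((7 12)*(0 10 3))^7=((0 10 3)(7 12))^7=(0 10 3)(7 12)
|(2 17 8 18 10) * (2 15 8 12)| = |(2 17 12)(8 18 10 15)| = 12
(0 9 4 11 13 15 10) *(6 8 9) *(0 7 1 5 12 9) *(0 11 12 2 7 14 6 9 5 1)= (0 9 4 12 5 2 7)(6 8 11 13 15 10 14)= [9, 1, 7, 3, 12, 2, 8, 0, 11, 4, 14, 13, 5, 15, 6, 10]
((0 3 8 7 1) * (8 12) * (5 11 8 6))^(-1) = (0 1 7 8 11 5 6 12 3)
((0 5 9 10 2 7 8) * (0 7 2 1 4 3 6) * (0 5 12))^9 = ((0 12)(1 4 3 6 5 9 10)(7 8))^9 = (0 12)(1 3 5 10 4 6 9)(7 8)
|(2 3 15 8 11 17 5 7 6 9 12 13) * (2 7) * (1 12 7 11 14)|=33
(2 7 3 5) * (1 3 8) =(1 3 5 2 7 8) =[0, 3, 7, 5, 4, 2, 6, 8, 1]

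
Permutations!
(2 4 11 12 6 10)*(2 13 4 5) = (2 5)(4 11 12 6 10 13) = [0, 1, 5, 3, 11, 2, 10, 7, 8, 9, 13, 12, 6, 4]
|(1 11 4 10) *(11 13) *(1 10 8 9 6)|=7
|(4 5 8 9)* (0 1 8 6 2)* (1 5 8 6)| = 15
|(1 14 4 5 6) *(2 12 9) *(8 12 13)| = |(1 14 4 5 6)(2 13 8 12 9)| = 5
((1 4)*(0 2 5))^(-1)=((0 2 5)(1 4))^(-1)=(0 5 2)(1 4)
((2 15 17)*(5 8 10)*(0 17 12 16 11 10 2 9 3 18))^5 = ((0 17 9 3 18)(2 15 12 16 11 10 5 8))^5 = (18)(2 10 12 8 11 15 5 16)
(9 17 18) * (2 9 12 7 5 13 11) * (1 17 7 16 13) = [0, 17, 9, 3, 4, 1, 6, 5, 8, 7, 10, 2, 16, 11, 14, 15, 13, 18, 12] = (1 17 18 12 16 13 11 2 9 7 5)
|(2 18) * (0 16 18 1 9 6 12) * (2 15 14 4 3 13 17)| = |(0 16 18 15 14 4 3 13 17 2 1 9 6 12)| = 14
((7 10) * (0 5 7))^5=((0 5 7 10))^5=(0 5 7 10)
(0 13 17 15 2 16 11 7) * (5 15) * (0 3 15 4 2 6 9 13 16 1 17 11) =(0 16)(1 17 5 4 2)(3 15 6 9 13 11 7) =[16, 17, 1, 15, 2, 4, 9, 3, 8, 13, 10, 7, 12, 11, 14, 6, 0, 5]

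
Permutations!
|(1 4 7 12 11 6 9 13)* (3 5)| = 8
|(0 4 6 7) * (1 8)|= |(0 4 6 7)(1 8)|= 4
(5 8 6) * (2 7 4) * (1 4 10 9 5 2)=[0, 4, 7, 3, 1, 8, 2, 10, 6, 5, 9]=(1 4)(2 7 10 9 5 8 6)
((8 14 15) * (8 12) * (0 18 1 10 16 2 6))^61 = (0 2 10 18 6 16 1)(8 14 15 12)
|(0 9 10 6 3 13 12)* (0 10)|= 10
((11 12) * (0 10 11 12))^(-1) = (12)(0 11 10)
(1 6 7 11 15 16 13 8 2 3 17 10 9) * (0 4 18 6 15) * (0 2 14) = (0 4 18 6 7 11 2 3 17 10 9 1 15 16 13 8 14) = [4, 15, 3, 17, 18, 5, 7, 11, 14, 1, 9, 2, 12, 8, 0, 16, 13, 10, 6]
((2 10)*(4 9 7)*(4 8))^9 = (2 10)(4 9 7 8)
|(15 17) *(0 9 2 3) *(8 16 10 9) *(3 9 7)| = |(0 8 16 10 7 3)(2 9)(15 17)| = 6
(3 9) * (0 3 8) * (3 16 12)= [16, 1, 2, 9, 4, 5, 6, 7, 0, 8, 10, 11, 3, 13, 14, 15, 12]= (0 16 12 3 9 8)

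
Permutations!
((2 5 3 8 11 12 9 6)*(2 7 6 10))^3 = (2 8 9 5 11 10 3 12)(6 7)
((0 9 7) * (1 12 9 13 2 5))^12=((0 13 2 5 1 12 9 7))^12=(0 1)(2 9)(5 7)(12 13)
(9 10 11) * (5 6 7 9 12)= (5 6 7 9 10 11 12)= [0, 1, 2, 3, 4, 6, 7, 9, 8, 10, 11, 12, 5]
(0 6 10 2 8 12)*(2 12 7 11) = (0 6 10 12)(2 8 7 11) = [6, 1, 8, 3, 4, 5, 10, 11, 7, 9, 12, 2, 0]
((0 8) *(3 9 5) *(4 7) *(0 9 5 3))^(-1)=(0 5 3 9 8)(4 7)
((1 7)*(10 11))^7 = (1 7)(10 11)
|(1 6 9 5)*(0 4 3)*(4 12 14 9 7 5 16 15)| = |(0 12 14 9 16 15 4 3)(1 6 7 5)| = 8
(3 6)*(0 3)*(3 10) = (0 10 3 6) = [10, 1, 2, 6, 4, 5, 0, 7, 8, 9, 3]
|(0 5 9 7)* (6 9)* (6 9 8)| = 4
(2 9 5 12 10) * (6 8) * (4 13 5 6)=(2 9 6 8 4 13 5 12 10)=[0, 1, 9, 3, 13, 12, 8, 7, 4, 6, 2, 11, 10, 5]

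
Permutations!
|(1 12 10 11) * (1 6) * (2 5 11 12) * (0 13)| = |(0 13)(1 2 5 11 6)(10 12)| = 10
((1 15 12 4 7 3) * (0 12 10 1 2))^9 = (15)(0 7)(2 4)(3 12)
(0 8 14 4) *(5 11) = [8, 1, 2, 3, 0, 11, 6, 7, 14, 9, 10, 5, 12, 13, 4] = (0 8 14 4)(5 11)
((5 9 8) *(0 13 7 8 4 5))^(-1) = (0 8 7 13)(4 9 5)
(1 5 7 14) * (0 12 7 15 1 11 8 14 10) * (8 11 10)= (0 12 7 8 14 10)(1 5 15)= [12, 5, 2, 3, 4, 15, 6, 8, 14, 9, 0, 11, 7, 13, 10, 1]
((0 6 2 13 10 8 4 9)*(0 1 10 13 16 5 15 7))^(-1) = ((0 6 2 16 5 15 7)(1 10 8 4 9))^(-1) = (0 7 15 5 16 2 6)(1 9 4 8 10)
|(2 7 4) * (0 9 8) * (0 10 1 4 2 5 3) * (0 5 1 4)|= |(0 9 8 10 4 1)(2 7)(3 5)|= 6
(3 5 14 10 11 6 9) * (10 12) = (3 5 14 12 10 11 6 9) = [0, 1, 2, 5, 4, 14, 9, 7, 8, 3, 11, 6, 10, 13, 12]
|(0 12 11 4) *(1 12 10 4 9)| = 12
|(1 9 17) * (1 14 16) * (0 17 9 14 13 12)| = 12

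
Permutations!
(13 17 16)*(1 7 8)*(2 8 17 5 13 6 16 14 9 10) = (1 7 17 14 9 10 2 8)(5 13)(6 16) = [0, 7, 8, 3, 4, 13, 16, 17, 1, 10, 2, 11, 12, 5, 9, 15, 6, 14]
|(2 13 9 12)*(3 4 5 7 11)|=20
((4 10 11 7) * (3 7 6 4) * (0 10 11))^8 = (4 6 11)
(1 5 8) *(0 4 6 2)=(0 4 6 2)(1 5 8)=[4, 5, 0, 3, 6, 8, 2, 7, 1]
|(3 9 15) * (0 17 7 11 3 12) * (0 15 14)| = 14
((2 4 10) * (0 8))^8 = ((0 8)(2 4 10))^8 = (2 10 4)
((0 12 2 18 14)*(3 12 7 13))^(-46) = (0 13 12 18)(2 14 7 3)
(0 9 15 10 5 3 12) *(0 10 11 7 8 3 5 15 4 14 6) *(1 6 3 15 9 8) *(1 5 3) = (0 8 15 11 7 5 3 12 10 9 4 14 1 6) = [8, 6, 2, 12, 14, 3, 0, 5, 15, 4, 9, 7, 10, 13, 1, 11]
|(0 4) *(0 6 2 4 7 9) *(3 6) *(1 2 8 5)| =21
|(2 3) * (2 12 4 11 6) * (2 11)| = |(2 3 12 4)(6 11)| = 4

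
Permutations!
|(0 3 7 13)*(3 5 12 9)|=7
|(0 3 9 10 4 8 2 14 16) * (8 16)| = 6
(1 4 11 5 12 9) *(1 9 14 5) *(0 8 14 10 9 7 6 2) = (0 8 14 5 12 10 9 7 6 2)(1 4 11) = [8, 4, 0, 3, 11, 12, 2, 6, 14, 7, 9, 1, 10, 13, 5]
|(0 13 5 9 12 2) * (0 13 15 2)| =|(0 15 2 13 5 9 12)| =7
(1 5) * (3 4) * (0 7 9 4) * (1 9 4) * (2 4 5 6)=(0 7 5 9 1 6 2 4 3)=[7, 6, 4, 0, 3, 9, 2, 5, 8, 1]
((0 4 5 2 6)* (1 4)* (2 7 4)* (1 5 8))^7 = ((0 5 7 4 8 1 2 6))^7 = (0 6 2 1 8 4 7 5)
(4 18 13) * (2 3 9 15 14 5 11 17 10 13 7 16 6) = (2 3 9 15 14 5 11 17 10 13 4 18 7 16 6) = [0, 1, 3, 9, 18, 11, 2, 16, 8, 15, 13, 17, 12, 4, 5, 14, 6, 10, 7]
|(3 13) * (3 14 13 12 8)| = |(3 12 8)(13 14)| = 6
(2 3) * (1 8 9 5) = [0, 8, 3, 2, 4, 1, 6, 7, 9, 5] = (1 8 9 5)(2 3)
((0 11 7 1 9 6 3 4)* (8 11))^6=(0 6 7)(1 8 3)(4 9 11)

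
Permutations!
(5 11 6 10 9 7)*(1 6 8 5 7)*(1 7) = (1 6 10 9 7)(5 11 8) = [0, 6, 2, 3, 4, 11, 10, 1, 5, 7, 9, 8]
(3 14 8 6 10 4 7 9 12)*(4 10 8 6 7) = (3 14 6 8 7 9 12) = [0, 1, 2, 14, 4, 5, 8, 9, 7, 12, 10, 11, 3, 13, 6]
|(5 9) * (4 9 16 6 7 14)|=7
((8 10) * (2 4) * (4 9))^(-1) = (2 4 9)(8 10)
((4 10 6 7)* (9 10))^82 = (4 10 7 9 6)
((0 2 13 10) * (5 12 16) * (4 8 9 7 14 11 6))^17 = (0 2 13 10)(4 7 6 9 11 8 14)(5 16 12)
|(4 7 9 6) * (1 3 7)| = |(1 3 7 9 6 4)| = 6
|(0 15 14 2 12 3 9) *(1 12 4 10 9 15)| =10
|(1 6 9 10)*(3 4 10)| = |(1 6 9 3 4 10)| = 6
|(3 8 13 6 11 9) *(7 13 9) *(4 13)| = 15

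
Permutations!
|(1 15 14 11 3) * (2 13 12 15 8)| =|(1 8 2 13 12 15 14 11 3)| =9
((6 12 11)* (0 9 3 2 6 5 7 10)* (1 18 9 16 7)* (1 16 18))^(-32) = ((0 18 9 3 2 6 12 11 5 16 7 10))^(-32) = (0 2 5)(3 11 10)(6 16 18)(7 9 12)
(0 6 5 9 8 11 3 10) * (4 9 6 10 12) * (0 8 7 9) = [10, 1, 2, 12, 0, 6, 5, 9, 11, 7, 8, 3, 4] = (0 10 8 11 3 12 4)(5 6)(7 9)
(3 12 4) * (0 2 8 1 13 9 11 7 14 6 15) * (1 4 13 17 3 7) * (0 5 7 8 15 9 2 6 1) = (0 6 9 11)(1 17 3 12 13 2 15 5 7 14)(4 8) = [6, 17, 15, 12, 8, 7, 9, 14, 4, 11, 10, 0, 13, 2, 1, 5, 16, 3]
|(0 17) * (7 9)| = 2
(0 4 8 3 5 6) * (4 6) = (0 6)(3 5 4 8) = [6, 1, 2, 5, 8, 4, 0, 7, 3]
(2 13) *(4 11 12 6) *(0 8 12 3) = (0 8 12 6 4 11 3)(2 13) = [8, 1, 13, 0, 11, 5, 4, 7, 12, 9, 10, 3, 6, 2]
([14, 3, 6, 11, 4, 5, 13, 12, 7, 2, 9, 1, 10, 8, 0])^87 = (0 14)(2 9 10 12 7 8 13 6)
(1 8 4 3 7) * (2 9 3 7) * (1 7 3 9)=(9)(1 8 4 3 2)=[0, 8, 1, 2, 3, 5, 6, 7, 4, 9]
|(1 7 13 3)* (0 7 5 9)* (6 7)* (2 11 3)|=10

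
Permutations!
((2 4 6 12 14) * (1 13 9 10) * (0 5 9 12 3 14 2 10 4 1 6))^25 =((0 5 9 4)(1 13 12 2)(3 14 10 6))^25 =(0 5 9 4)(1 13 12 2)(3 14 10 6)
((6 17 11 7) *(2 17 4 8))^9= (2 11 6 8 17 7 4)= ((2 17 11 7 6 4 8))^9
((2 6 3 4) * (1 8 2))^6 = ((1 8 2 6 3 4))^6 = (8)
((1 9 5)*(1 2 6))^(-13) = ((1 9 5 2 6))^(-13) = (1 5 6 9 2)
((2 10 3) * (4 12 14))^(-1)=(2 3 10)(4 14 12)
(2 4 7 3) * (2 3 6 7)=(2 4)(6 7)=[0, 1, 4, 3, 2, 5, 7, 6]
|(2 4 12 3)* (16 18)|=4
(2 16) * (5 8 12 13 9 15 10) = (2 16)(5 8 12 13 9 15 10) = [0, 1, 16, 3, 4, 8, 6, 7, 12, 15, 5, 11, 13, 9, 14, 10, 2]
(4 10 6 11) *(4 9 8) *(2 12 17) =(2 12 17)(4 10 6 11 9 8) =[0, 1, 12, 3, 10, 5, 11, 7, 4, 8, 6, 9, 17, 13, 14, 15, 16, 2]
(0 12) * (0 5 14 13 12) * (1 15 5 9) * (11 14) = (1 15 5 11 14 13 12 9) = [0, 15, 2, 3, 4, 11, 6, 7, 8, 1, 10, 14, 9, 12, 13, 5]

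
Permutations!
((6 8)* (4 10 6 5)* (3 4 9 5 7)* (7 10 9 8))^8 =(10)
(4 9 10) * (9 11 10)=(4 11 10)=[0, 1, 2, 3, 11, 5, 6, 7, 8, 9, 4, 10]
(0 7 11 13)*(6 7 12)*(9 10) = (0 12 6 7 11 13)(9 10) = [12, 1, 2, 3, 4, 5, 7, 11, 8, 10, 9, 13, 6, 0]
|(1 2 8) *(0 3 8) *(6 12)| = 10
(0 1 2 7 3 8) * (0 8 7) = (8)(0 1 2)(3 7) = [1, 2, 0, 7, 4, 5, 6, 3, 8]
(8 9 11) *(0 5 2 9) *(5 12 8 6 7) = (0 12 8)(2 9 11 6 7 5) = [12, 1, 9, 3, 4, 2, 7, 5, 0, 11, 10, 6, 8]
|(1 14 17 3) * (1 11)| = 5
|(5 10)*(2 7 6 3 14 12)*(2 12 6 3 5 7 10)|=7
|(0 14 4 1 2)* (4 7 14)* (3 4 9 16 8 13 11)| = |(0 9 16 8 13 11 3 4 1 2)(7 14)| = 10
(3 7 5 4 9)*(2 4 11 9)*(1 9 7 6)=[0, 9, 4, 6, 2, 11, 1, 5, 8, 3, 10, 7]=(1 9 3 6)(2 4)(5 11 7)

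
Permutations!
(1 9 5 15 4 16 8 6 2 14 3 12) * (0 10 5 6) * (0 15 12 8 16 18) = (0 10 5 12 1 9 6 2 14 3 8 15 4 18) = [10, 9, 14, 8, 18, 12, 2, 7, 15, 6, 5, 11, 1, 13, 3, 4, 16, 17, 0]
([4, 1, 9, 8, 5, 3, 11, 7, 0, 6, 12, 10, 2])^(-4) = (0 4 5 3 8)(2 6 10)(9 11 12)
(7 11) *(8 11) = (7 8 11) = [0, 1, 2, 3, 4, 5, 6, 8, 11, 9, 10, 7]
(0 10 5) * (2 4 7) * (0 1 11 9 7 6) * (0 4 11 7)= (0 10 5 1 7 2 11 9)(4 6)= [10, 7, 11, 3, 6, 1, 4, 2, 8, 0, 5, 9]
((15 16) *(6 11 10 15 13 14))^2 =((6 11 10 15 16 13 14))^2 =(6 10 16 14 11 15 13)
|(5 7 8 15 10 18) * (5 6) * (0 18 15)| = 6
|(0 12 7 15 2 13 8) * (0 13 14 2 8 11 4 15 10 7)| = 10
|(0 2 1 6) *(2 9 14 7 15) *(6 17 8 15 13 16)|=|(0 9 14 7 13 16 6)(1 17 8 15 2)|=35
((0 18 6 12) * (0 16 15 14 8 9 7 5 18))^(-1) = ((5 18 6 12 16 15 14 8 9 7))^(-1) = (5 7 9 8 14 15 16 12 6 18)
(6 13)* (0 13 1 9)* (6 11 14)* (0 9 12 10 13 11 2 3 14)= (0 11)(1 12 10 13 2 3 14 6)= [11, 12, 3, 14, 4, 5, 1, 7, 8, 9, 13, 0, 10, 2, 6]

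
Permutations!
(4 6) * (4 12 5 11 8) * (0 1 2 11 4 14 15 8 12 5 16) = (0 1 2 11 12 16)(4 6 5)(8 14 15) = [1, 2, 11, 3, 6, 4, 5, 7, 14, 9, 10, 12, 16, 13, 15, 8, 0]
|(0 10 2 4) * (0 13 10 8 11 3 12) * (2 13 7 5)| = 20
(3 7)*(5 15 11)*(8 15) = (3 7)(5 8 15 11) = [0, 1, 2, 7, 4, 8, 6, 3, 15, 9, 10, 5, 12, 13, 14, 11]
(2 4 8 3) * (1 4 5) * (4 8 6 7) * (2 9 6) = [0, 8, 5, 9, 2, 1, 7, 4, 3, 6] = (1 8 3 9 6 7 4 2 5)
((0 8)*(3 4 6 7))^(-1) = (0 8)(3 7 6 4)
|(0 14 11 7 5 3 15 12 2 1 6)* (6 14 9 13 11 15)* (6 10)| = |(0 9 13 11 7 5 3 10 6)(1 14 15 12 2)| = 45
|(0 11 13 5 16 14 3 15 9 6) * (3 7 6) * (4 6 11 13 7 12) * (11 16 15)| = 13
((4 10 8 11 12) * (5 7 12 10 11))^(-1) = (4 12 7 5 8 10 11)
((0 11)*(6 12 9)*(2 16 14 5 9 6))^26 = (2 16 14 5 9)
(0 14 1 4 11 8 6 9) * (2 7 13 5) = [14, 4, 7, 3, 11, 2, 9, 13, 6, 0, 10, 8, 12, 5, 1] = (0 14 1 4 11 8 6 9)(2 7 13 5)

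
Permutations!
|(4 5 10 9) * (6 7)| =4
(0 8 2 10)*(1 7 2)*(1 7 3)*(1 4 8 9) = (0 9 1 3 4 8 7 2 10) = [9, 3, 10, 4, 8, 5, 6, 2, 7, 1, 0]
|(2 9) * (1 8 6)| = |(1 8 6)(2 9)| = 6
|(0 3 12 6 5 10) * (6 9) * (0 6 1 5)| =8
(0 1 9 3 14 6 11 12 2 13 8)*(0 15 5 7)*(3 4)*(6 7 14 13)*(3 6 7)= (0 1 9 4 6 11 12 2 7)(3 13 8 15 5 14)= [1, 9, 7, 13, 6, 14, 11, 0, 15, 4, 10, 12, 2, 8, 3, 5]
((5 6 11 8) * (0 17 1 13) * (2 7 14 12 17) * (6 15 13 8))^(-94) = (0 17 13 12 15 14 5 7 8 2 1)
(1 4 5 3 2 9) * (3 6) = (1 4 5 6 3 2 9) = [0, 4, 9, 2, 5, 6, 3, 7, 8, 1]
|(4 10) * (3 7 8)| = |(3 7 8)(4 10)| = 6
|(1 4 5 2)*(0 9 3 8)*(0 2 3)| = 6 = |(0 9)(1 4 5 3 8 2)|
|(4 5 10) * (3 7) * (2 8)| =|(2 8)(3 7)(4 5 10)| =6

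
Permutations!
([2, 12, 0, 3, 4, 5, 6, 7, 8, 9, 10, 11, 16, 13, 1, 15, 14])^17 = [2, 12, 0, 3, 4, 5, 6, 7, 8, 9, 10, 11, 16, 13, 1, 15, 14]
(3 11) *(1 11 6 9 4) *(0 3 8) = [3, 11, 2, 6, 1, 5, 9, 7, 0, 4, 10, 8] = (0 3 6 9 4 1 11 8)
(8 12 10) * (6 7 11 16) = (6 7 11 16)(8 12 10) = [0, 1, 2, 3, 4, 5, 7, 11, 12, 9, 8, 16, 10, 13, 14, 15, 6]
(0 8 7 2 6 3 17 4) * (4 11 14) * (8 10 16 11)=(0 10 16 11 14 4)(2 6 3 17 8 7)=[10, 1, 6, 17, 0, 5, 3, 2, 7, 9, 16, 14, 12, 13, 4, 15, 11, 8]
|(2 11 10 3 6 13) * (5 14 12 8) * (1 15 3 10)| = |(1 15 3 6 13 2 11)(5 14 12 8)| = 28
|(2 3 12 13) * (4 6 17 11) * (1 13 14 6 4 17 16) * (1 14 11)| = 21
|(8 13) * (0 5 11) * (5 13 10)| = 6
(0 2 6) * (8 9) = (0 2 6)(8 9) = [2, 1, 6, 3, 4, 5, 0, 7, 9, 8]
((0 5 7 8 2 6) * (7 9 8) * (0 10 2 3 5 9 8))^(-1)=(0 9)(2 10 6)(3 8 5)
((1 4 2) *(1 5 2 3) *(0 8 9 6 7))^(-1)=(0 7 6 9 8)(1 3 4)(2 5)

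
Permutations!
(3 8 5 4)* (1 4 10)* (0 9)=(0 9)(1 4 3 8 5 10)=[9, 4, 2, 8, 3, 10, 6, 7, 5, 0, 1]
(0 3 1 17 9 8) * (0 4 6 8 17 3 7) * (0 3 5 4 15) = (0 7 3 1 5 4 6 8 15)(9 17) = [7, 5, 2, 1, 6, 4, 8, 3, 15, 17, 10, 11, 12, 13, 14, 0, 16, 9]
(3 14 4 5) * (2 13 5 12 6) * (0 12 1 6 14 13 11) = [12, 6, 11, 13, 1, 3, 2, 7, 8, 9, 10, 0, 14, 5, 4] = (0 12 14 4 1 6 2 11)(3 13 5)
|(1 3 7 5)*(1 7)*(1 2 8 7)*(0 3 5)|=10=|(0 3 2 8 7)(1 5)|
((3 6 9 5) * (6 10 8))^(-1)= ((3 10 8 6 9 5))^(-1)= (3 5 9 6 8 10)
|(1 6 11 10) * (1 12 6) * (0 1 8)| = |(0 1 8)(6 11 10 12)| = 12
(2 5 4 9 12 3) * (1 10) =(1 10)(2 5 4 9 12 3) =[0, 10, 5, 2, 9, 4, 6, 7, 8, 12, 1, 11, 3]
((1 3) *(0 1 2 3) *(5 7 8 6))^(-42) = ((0 1)(2 3)(5 7 8 6))^(-42) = (5 8)(6 7)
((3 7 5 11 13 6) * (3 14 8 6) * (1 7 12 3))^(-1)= (1 13 11 5 7)(3 12)(6 8 14)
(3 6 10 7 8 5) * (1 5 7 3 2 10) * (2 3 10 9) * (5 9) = (10)(1 9 2 5 3 6)(7 8) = [0, 9, 5, 6, 4, 3, 1, 8, 7, 2, 10]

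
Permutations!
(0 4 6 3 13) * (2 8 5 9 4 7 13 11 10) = (0 7 13)(2 8 5 9 4 6 3 11 10) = [7, 1, 8, 11, 6, 9, 3, 13, 5, 4, 2, 10, 12, 0]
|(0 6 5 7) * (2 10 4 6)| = |(0 2 10 4 6 5 7)| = 7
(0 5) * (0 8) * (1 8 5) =(0 1 8) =[1, 8, 2, 3, 4, 5, 6, 7, 0]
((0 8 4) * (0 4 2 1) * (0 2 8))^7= ((8)(1 2))^7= (8)(1 2)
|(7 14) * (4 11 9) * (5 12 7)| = |(4 11 9)(5 12 7 14)| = 12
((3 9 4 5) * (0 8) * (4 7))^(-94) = ((0 8)(3 9 7 4 5))^(-94) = (3 9 7 4 5)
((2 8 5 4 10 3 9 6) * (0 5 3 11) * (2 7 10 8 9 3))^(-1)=(0 11 10 7 6 9 2 8 4 5)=((0 5 4 8 2 9 6 7 10 11))^(-1)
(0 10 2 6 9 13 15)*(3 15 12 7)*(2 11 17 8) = (0 10 11 17 8 2 6 9 13 12 7 3 15) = [10, 1, 6, 15, 4, 5, 9, 3, 2, 13, 11, 17, 7, 12, 14, 0, 16, 8]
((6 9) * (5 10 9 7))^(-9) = (5 10 9 6 7)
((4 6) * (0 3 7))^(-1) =((0 3 7)(4 6))^(-1) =(0 7 3)(4 6)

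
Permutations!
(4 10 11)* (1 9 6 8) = [0, 9, 2, 3, 10, 5, 8, 7, 1, 6, 11, 4] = (1 9 6 8)(4 10 11)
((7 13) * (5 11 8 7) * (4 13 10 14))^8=((4 13 5 11 8 7 10 14))^8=(14)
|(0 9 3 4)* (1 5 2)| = |(0 9 3 4)(1 5 2)| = 12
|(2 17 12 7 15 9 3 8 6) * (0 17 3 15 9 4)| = 28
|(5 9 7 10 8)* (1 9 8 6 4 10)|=|(1 9 7)(4 10 6)(5 8)|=6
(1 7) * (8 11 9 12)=[0, 7, 2, 3, 4, 5, 6, 1, 11, 12, 10, 9, 8]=(1 7)(8 11 9 12)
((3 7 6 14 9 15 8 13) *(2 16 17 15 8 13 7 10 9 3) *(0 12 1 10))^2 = (0 1 9 7 14)(2 17 13 16 15)(3 12 10 8 6)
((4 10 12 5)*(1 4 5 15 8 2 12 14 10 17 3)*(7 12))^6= ((1 4 17 3)(2 7 12 15 8)(10 14))^6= (1 17)(2 7 12 15 8)(3 4)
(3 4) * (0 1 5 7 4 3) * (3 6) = (0 1 5 7 4)(3 6) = [1, 5, 2, 6, 0, 7, 3, 4]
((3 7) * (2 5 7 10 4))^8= (2 7 10)(3 4 5)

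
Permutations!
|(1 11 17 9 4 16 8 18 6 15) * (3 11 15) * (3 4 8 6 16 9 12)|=|(1 15)(3 11 17 12)(4 9 8 18 16 6)|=12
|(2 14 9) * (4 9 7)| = |(2 14 7 4 9)| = 5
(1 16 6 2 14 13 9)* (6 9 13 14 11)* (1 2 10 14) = (1 16 9 2 11 6 10 14) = [0, 16, 11, 3, 4, 5, 10, 7, 8, 2, 14, 6, 12, 13, 1, 15, 9]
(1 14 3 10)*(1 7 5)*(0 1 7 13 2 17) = (0 1 14 3 10 13 2 17)(5 7) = [1, 14, 17, 10, 4, 7, 6, 5, 8, 9, 13, 11, 12, 2, 3, 15, 16, 0]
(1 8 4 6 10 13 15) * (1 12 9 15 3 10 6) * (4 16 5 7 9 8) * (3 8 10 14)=(1 4)(3 14)(5 7 9 15 12 10 13 8 16)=[0, 4, 2, 14, 1, 7, 6, 9, 16, 15, 13, 11, 10, 8, 3, 12, 5]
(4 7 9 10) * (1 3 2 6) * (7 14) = (1 3 2 6)(4 14 7 9 10) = [0, 3, 6, 2, 14, 5, 1, 9, 8, 10, 4, 11, 12, 13, 7]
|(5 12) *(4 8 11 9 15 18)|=6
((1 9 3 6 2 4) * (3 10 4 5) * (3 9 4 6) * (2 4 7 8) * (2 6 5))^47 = ((1 7 8 6 4)(5 9 10))^47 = (1 8 4 7 6)(5 10 9)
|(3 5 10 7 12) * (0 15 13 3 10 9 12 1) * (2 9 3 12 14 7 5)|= 12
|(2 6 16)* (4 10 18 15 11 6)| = 8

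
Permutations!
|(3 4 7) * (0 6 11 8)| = |(0 6 11 8)(3 4 7)| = 12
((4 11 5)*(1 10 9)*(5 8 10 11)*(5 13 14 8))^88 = (1 10 14 4 11 9 8 13 5)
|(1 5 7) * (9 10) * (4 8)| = |(1 5 7)(4 8)(9 10)| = 6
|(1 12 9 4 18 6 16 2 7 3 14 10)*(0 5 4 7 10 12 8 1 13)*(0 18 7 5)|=42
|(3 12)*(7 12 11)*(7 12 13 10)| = 3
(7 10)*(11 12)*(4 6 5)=[0, 1, 2, 3, 6, 4, 5, 10, 8, 9, 7, 12, 11]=(4 6 5)(7 10)(11 12)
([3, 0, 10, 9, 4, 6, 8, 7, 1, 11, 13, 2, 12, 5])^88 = [0, 1, 2, 3, 4, 5, 6, 7, 8, 9, 10, 11, 12, 13]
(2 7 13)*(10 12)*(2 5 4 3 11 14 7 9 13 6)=(2 9 13 5 4 3 11 14 7 6)(10 12)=[0, 1, 9, 11, 3, 4, 2, 6, 8, 13, 12, 14, 10, 5, 7]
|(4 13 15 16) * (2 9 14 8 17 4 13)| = 6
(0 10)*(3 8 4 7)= (0 10)(3 8 4 7)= [10, 1, 2, 8, 7, 5, 6, 3, 4, 9, 0]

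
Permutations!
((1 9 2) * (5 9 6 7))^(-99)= ((1 6 7 5 9 2))^(-99)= (1 5)(2 7)(6 9)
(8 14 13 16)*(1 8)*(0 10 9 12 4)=[10, 8, 2, 3, 0, 5, 6, 7, 14, 12, 9, 11, 4, 16, 13, 15, 1]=(0 10 9 12 4)(1 8 14 13 16)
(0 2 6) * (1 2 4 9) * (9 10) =(0 4 10 9 1 2 6) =[4, 2, 6, 3, 10, 5, 0, 7, 8, 1, 9]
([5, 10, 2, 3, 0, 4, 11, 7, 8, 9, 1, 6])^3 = (1 10)(6 11)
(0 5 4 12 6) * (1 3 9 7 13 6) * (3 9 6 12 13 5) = (0 3 6)(1 9 7 5 4 13 12) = [3, 9, 2, 6, 13, 4, 0, 5, 8, 7, 10, 11, 1, 12]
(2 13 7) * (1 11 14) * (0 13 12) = (0 13 7 2 12)(1 11 14) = [13, 11, 12, 3, 4, 5, 6, 2, 8, 9, 10, 14, 0, 7, 1]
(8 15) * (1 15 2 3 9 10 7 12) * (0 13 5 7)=(0 13 5 7 12 1 15 8 2 3 9 10)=[13, 15, 3, 9, 4, 7, 6, 12, 2, 10, 0, 11, 1, 5, 14, 8]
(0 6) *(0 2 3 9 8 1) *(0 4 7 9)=[6, 4, 3, 0, 7, 5, 2, 9, 1, 8]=(0 6 2 3)(1 4 7 9 8)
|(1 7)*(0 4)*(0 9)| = 6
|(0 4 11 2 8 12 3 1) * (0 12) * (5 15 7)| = 15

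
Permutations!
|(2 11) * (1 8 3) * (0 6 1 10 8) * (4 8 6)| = |(0 4 8 3 10 6 1)(2 11)| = 14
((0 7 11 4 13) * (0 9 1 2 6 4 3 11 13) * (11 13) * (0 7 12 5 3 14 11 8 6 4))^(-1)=(0 6 8 7 4 2 1 9 13 3 5 12)(11 14)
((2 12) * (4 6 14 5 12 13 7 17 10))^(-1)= ((2 13 7 17 10 4 6 14 5 12))^(-1)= (2 12 5 14 6 4 10 17 7 13)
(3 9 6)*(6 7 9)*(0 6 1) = (0 6 3 1)(7 9) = [6, 0, 2, 1, 4, 5, 3, 9, 8, 7]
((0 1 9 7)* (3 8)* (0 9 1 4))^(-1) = ((0 4)(3 8)(7 9))^(-1) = (0 4)(3 8)(7 9)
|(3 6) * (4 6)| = |(3 4 6)| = 3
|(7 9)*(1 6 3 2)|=4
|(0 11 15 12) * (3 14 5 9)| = |(0 11 15 12)(3 14 5 9)| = 4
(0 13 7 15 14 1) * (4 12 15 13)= (0 4 12 15 14 1)(7 13)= [4, 0, 2, 3, 12, 5, 6, 13, 8, 9, 10, 11, 15, 7, 1, 14]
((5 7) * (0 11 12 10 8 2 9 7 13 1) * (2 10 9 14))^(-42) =((0 11 12 9 7 5 13 1)(2 14)(8 10))^(-42) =(14)(0 13 7 12)(1 5 9 11)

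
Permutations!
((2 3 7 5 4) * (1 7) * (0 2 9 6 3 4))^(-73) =((0 2 4 9 6 3 1 7 5))^(-73) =(0 5 7 1 3 6 9 4 2)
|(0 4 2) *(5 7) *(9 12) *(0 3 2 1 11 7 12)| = |(0 4 1 11 7 5 12 9)(2 3)| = 8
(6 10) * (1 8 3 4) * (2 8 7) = [0, 7, 8, 4, 1, 5, 10, 2, 3, 9, 6] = (1 7 2 8 3 4)(6 10)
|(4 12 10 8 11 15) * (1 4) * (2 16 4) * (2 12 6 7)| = |(1 12 10 8 11 15)(2 16 4 6 7)| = 30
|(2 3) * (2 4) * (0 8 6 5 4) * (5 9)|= 8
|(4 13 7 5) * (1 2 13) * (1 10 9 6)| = 9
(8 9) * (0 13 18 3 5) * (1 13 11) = (0 11 1 13 18 3 5)(8 9) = [11, 13, 2, 5, 4, 0, 6, 7, 9, 8, 10, 1, 12, 18, 14, 15, 16, 17, 3]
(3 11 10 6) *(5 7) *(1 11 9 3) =(1 11 10 6)(3 9)(5 7) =[0, 11, 2, 9, 4, 7, 1, 5, 8, 3, 6, 10]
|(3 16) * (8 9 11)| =|(3 16)(8 9 11)| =6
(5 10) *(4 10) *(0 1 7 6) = [1, 7, 2, 3, 10, 4, 0, 6, 8, 9, 5] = (0 1 7 6)(4 10 5)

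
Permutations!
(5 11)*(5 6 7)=(5 11 6 7)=[0, 1, 2, 3, 4, 11, 7, 5, 8, 9, 10, 6]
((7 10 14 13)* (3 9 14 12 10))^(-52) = ((3 9 14 13 7)(10 12))^(-52) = (3 13 9 7 14)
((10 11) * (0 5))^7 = (0 5)(10 11)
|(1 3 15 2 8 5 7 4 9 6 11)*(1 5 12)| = 6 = |(1 3 15 2 8 12)(4 9 6 11 5 7)|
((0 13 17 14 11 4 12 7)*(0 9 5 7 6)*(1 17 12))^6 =(0 12)(1 17 14 11 4)(6 13) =((0 13 12 6)(1 17 14 11 4)(5 7 9))^6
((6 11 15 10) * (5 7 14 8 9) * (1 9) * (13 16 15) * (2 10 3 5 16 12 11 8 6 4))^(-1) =(1 8 6 14 7 5 3 15 16 9)(2 4 10)(11 12 13)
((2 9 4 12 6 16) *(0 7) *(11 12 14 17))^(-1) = ((0 7)(2 9 4 14 17 11 12 6 16))^(-1) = (0 7)(2 16 6 12 11 17 14 4 9)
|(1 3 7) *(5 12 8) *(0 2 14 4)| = 12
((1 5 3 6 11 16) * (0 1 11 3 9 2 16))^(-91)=(16)(3 6)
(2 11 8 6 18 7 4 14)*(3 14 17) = (2 11 8 6 18 7 4 17 3 14) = [0, 1, 11, 14, 17, 5, 18, 4, 6, 9, 10, 8, 12, 13, 2, 15, 16, 3, 7]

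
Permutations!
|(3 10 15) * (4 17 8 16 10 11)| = |(3 11 4 17 8 16 10 15)| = 8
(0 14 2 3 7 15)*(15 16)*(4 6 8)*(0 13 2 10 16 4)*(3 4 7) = [14, 1, 4, 3, 6, 5, 8, 7, 0, 9, 16, 11, 12, 2, 10, 13, 15] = (0 14 10 16 15 13 2 4 6 8)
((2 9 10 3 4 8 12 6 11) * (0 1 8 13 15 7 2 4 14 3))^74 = (0 7 11 1 2 4 8 9 13 12 10 15 6)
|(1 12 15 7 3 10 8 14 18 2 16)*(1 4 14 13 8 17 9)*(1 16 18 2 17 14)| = 26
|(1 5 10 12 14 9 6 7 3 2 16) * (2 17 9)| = |(1 5 10 12 14 2 16)(3 17 9 6 7)| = 35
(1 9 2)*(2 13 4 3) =(1 9 13 4 3 2) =[0, 9, 1, 2, 3, 5, 6, 7, 8, 13, 10, 11, 12, 4]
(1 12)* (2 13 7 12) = [0, 2, 13, 3, 4, 5, 6, 12, 8, 9, 10, 11, 1, 7] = (1 2 13 7 12)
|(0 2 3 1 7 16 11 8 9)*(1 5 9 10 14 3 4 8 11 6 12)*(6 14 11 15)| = 16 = |(0 2 4 8 10 11 15 6 12 1 7 16 14 3 5 9)|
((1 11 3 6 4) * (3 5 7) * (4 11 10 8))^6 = ((1 10 8 4)(3 6 11 5 7))^6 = (1 8)(3 6 11 5 7)(4 10)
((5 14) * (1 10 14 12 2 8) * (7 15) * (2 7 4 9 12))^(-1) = ((1 10 14 5 2 8)(4 9 12 7 15))^(-1) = (1 8 2 5 14 10)(4 15 7 12 9)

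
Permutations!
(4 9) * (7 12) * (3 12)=(3 12 7)(4 9)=[0, 1, 2, 12, 9, 5, 6, 3, 8, 4, 10, 11, 7]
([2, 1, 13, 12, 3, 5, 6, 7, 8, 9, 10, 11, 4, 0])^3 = (13)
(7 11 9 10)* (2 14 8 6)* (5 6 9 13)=(2 14 8 9 10 7 11 13 5 6)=[0, 1, 14, 3, 4, 6, 2, 11, 9, 10, 7, 13, 12, 5, 8]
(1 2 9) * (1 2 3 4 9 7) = (1 3 4 9 2 7) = [0, 3, 7, 4, 9, 5, 6, 1, 8, 2]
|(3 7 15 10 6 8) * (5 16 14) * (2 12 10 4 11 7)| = 12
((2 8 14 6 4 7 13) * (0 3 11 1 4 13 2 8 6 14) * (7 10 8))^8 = ((14)(0 3 11 1 4 10 8)(2 6 13 7))^8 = (14)(0 3 11 1 4 10 8)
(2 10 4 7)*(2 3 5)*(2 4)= [0, 1, 10, 5, 7, 4, 6, 3, 8, 9, 2]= (2 10)(3 5 4 7)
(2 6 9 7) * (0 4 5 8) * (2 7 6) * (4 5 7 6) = (0 5 8)(4 7 6 9) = [5, 1, 2, 3, 7, 8, 9, 6, 0, 4]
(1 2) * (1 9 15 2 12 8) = (1 12 8)(2 9 15) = [0, 12, 9, 3, 4, 5, 6, 7, 1, 15, 10, 11, 8, 13, 14, 2]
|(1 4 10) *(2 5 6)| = 3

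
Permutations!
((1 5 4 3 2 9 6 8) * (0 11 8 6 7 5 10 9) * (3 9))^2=(0 8 10 2 11 1 3)(4 7)(5 9)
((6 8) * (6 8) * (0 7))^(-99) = (8)(0 7)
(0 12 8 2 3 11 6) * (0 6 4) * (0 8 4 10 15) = (0 12 4 8 2 3 11 10 15) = [12, 1, 3, 11, 8, 5, 6, 7, 2, 9, 15, 10, 4, 13, 14, 0]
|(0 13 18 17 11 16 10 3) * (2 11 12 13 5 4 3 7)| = |(0 5 4 3)(2 11 16 10 7)(12 13 18 17)| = 20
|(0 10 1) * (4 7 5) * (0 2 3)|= |(0 10 1 2 3)(4 7 5)|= 15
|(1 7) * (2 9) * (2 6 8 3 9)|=4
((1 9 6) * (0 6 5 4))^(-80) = (0 5 1)(4 9 6)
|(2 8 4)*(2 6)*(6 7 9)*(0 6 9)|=6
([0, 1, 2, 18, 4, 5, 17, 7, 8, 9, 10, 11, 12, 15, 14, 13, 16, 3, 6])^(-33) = (3 17 6 18)(13 15)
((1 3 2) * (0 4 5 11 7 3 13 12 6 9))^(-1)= ((0 4 5 11 7 3 2 1 13 12 6 9))^(-1)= (0 9 6 12 13 1 2 3 7 11 5 4)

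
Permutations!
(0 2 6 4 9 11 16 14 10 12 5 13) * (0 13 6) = (0 2)(4 9 11 16 14 10 12 5 6) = [2, 1, 0, 3, 9, 6, 4, 7, 8, 11, 12, 16, 5, 13, 10, 15, 14]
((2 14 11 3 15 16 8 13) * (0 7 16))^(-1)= (0 15 3 11 14 2 13 8 16 7)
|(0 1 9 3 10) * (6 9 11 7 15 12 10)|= 21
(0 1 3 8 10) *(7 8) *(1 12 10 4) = [12, 3, 2, 7, 1, 5, 6, 8, 4, 9, 0, 11, 10] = (0 12 10)(1 3 7 8 4)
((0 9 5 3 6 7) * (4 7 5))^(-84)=((0 9 4 7)(3 6 5))^(-84)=(9)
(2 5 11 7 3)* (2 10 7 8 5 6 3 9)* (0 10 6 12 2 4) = (0 10 7 9 4)(2 12)(3 6)(5 11 8) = [10, 1, 12, 6, 0, 11, 3, 9, 5, 4, 7, 8, 2]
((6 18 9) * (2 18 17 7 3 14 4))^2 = ((2 18 9 6 17 7 3 14 4))^2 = (2 9 17 3 4 18 6 7 14)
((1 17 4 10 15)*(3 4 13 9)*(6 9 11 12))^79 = ((1 17 13 11 12 6 9 3 4 10 15))^79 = (1 13 12 9 4 15 17 11 6 3 10)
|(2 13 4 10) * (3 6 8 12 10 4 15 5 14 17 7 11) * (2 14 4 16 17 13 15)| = |(2 15 5 4 16 17 7 11 3 6 8 12 10 14 13)| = 15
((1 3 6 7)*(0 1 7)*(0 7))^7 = (0 3 7 1 6)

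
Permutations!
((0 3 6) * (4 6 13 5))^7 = ((0 3 13 5 4 6))^7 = (0 3 13 5 4 6)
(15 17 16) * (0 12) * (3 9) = [12, 1, 2, 9, 4, 5, 6, 7, 8, 3, 10, 11, 0, 13, 14, 17, 15, 16] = (0 12)(3 9)(15 17 16)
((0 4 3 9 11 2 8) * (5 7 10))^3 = (0 9 8 3 2 4 11)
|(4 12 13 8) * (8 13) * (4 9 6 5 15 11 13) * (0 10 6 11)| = |(0 10 6 5 15)(4 12 8 9 11 13)| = 30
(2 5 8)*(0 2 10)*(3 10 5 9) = (0 2 9 3 10)(5 8) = [2, 1, 9, 10, 4, 8, 6, 7, 5, 3, 0]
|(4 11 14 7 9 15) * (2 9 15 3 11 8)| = |(2 9 3 11 14 7 15 4 8)| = 9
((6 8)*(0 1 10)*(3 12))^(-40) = ((0 1 10)(3 12)(6 8))^(-40) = (12)(0 10 1)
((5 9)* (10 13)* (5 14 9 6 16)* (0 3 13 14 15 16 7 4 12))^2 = ((0 3 13 10 14 9 15 16 5 6 7 4 12))^2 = (0 13 14 15 5 7 12 3 10 9 16 6 4)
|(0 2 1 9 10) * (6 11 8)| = 15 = |(0 2 1 9 10)(6 11 8)|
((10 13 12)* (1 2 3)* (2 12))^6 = ((1 12 10 13 2 3))^6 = (13)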